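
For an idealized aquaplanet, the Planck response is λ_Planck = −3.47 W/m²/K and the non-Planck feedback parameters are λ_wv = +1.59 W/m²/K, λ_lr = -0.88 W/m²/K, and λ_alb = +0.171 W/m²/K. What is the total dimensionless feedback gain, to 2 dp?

Convert to gains: g_wv = 1.59/3.47 = 0.4582; g_lr = -0.88/3.47 = -0.2536; g_alb = 0.171/3.47 = 0.04928.
Total gain g = 0.25388.

0.25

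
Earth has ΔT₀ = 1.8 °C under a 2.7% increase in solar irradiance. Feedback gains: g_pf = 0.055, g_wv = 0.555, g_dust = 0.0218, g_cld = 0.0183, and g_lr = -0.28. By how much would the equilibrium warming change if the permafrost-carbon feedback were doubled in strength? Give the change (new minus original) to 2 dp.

Original: g = 0.3701, ΔT = 1.8/(1−0.3701) = 2.8576 °C.
With doubled permafrost-carbon: g' = 0.4251, ΔT' = 1.8/(1−0.4251) = 3.1310 °C.
Change = 3.1310 − 2.8576 = 0.27 °C.

0.27 °C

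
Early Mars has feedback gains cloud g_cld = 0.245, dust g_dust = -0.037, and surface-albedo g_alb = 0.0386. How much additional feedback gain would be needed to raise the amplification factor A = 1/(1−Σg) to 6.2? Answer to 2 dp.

Current total gain = 0.2466.
Target gain for A = 6.2: g* = 1 − 1/6.2 = 0.8387.
Additional gain needed = 0.8387 − 0.2466 = 0.59.

0.59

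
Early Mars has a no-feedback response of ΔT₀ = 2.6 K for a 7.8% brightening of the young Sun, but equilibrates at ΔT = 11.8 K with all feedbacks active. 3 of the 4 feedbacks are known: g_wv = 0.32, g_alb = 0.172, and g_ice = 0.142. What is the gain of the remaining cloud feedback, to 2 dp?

Amplification A = ΔT/ΔT₀ = 11.8/2.6 = 4.538.
Total gain g = 1 − 1/A = 1 − 1/4.538 = 0.7796.
Known gains sum to 0.32 + 0.172 + 0.142 = 0.634.
g_cld = 0.7796 − 0.634 = 0.15.

0.15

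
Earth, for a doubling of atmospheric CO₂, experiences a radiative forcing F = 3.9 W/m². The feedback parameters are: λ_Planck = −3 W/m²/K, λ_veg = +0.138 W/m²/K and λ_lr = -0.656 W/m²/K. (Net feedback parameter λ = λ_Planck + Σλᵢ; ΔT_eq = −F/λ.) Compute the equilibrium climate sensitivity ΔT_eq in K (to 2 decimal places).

1.11 K

Net feedback parameter λ = (−3) + (+0.138) + (-0.656) = -3.518 W/m²/K.
ΔT = −F/λ = −3.9/(-3.518) = 1.11 K.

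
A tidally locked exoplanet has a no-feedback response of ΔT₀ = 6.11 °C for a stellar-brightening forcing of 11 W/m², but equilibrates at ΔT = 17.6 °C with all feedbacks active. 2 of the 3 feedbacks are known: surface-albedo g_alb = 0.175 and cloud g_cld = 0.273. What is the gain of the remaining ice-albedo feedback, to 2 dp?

Amplification A = ΔT/ΔT₀ = 17.6/6.11 = 2.881.
Total gain g = 1 − 1/A = 1 − 1/2.881 = 0.6529.
Known gains sum to 0.175 + 0.273 = 0.448.
g_ice = 0.6529 − 0.448 = 0.20.

0.20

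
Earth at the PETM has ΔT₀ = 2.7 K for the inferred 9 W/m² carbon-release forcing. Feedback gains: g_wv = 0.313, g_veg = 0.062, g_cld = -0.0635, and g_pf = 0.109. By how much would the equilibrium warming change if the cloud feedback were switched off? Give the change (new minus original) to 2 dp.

0.57 K

Original: g = 0.4205, ΔT = 2.7/(1−0.4205) = 4.6592 K.
Without cloud: g' = 0.484, ΔT' = 2.7/(1−0.484) = 5.2326 K.
Change = 5.2326 − 4.6592 = 0.57 K.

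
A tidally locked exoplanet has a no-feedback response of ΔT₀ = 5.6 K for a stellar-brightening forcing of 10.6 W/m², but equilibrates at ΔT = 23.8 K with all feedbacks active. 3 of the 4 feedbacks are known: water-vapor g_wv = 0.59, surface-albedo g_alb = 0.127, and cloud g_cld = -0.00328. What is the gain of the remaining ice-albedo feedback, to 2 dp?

0.05

Amplification A = ΔT/ΔT₀ = 23.8/5.6 = 4.25.
Total gain g = 1 − 1/A = 1 − 1/4.25 = 0.7647.
Known gains sum to 0.59 + 0.127 − 0.00328 = 0.71372.
g_ice = 0.7647 − 0.71372 = 0.05.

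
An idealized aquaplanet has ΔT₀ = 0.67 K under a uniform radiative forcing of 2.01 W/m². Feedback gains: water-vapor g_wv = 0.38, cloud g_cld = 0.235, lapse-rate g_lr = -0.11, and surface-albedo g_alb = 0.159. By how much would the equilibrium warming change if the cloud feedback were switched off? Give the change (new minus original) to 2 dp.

Original: g = 0.664, ΔT = 0.67/(1−0.664) = 1.9940 K.
Without cloud: g' = 0.429, ΔT' = 0.67/(1−0.429) = 1.1734 K.
Change = 1.1734 − 1.9940 = -0.82 K.

-0.82 K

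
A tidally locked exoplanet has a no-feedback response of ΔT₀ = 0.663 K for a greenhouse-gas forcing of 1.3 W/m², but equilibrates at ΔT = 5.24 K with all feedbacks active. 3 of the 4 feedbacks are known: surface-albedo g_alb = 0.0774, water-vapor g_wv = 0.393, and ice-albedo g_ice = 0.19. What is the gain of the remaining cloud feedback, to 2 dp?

0.21

Amplification A = ΔT/ΔT₀ = 5.24/0.663 = 7.903.
Total gain g = 1 − 1/A = 1 − 1/7.903 = 0.8735.
Known gains sum to 0.0774 + 0.393 + 0.19 = 0.6604.
g_cld = 0.8735 − 0.6604 = 0.21.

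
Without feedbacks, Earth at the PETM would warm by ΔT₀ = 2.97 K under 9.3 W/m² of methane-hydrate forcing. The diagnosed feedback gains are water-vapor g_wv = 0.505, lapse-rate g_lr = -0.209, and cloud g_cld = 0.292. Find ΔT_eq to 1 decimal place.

Total gain g = 0.505 − 0.209 + 0.292 = 0.588.
Amplification A = 1/(1 − 0.588) = 2.427.
ΔT = 2.97 × 2.427 = 7.2 K.

7.2 K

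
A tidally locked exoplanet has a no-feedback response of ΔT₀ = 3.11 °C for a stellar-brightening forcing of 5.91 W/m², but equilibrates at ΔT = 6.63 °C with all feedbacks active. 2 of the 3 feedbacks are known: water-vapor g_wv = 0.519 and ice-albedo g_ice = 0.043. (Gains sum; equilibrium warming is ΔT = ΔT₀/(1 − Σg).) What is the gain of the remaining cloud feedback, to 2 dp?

Amplification A = ΔT/ΔT₀ = 6.63/3.11 = 2.132.
Total gain g = 1 − 1/A = 1 − 1/2.132 = 0.531.
Known gains sum to 0.519 + 0.043 = 0.562.
g_cld = 0.531 − 0.562 = -0.03.

-0.03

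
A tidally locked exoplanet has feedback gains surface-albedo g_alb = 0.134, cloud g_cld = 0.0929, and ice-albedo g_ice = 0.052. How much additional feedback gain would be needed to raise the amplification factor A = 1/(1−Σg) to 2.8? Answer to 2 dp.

0.36

Current total gain = 0.2789.
Target gain for A = 2.8: g* = 1 − 1/2.8 = 0.6429.
Additional gain needed = 0.6429 − 0.2789 = 0.36.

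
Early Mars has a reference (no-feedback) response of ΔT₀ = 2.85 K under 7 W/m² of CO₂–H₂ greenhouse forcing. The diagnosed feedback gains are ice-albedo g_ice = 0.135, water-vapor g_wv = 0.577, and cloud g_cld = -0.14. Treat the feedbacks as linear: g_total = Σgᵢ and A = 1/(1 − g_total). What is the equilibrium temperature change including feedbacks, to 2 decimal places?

Total gain g = 0.135 + 0.577 − 0.14 = 0.572.
Amplification A = 1/(1 − 0.572) = 2.336.
ΔT = 2.85 × 2.336 = 6.66 K.

6.66 K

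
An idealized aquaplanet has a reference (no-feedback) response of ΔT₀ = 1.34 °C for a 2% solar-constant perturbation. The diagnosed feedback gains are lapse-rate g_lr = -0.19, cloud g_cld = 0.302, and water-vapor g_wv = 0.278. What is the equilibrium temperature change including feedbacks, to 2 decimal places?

Total gain g = -0.19 + 0.302 + 0.278 = 0.39.
Amplification A = 1/(1 − 0.39) = 1.639.
ΔT = 1.34 × 1.639 = 2.20 °C.

2.20 °C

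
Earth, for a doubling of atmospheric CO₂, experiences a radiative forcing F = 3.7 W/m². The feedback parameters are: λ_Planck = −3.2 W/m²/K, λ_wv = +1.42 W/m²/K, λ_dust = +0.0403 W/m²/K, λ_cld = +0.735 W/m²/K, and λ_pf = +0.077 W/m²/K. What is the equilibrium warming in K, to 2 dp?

3.99 K

Net feedback parameter λ = (−3.2) + (+1.42) + (+0.0403) + (+0.735) + (+0.077) = -0.9277 W/m²/K.
ΔT = −F/λ = −3.7/(-0.9277) = 3.99 K.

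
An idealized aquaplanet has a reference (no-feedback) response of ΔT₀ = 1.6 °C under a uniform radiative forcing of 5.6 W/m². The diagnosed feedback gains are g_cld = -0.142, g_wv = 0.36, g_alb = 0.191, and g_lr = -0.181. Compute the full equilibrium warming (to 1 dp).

2.1 °C

Total gain g = -0.142 + 0.36 + 0.191 − 0.181 = 0.228.
Amplification A = 1/(1 − 0.228) = 1.295.
ΔT = 1.6 × 1.295 = 2.1 °C.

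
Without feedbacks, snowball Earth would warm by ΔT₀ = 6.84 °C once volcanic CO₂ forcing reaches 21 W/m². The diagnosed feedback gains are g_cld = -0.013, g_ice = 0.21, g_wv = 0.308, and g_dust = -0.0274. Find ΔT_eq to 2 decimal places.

13.09 °C

Total gain g = -0.013 + 0.21 + 0.308 − 0.0274 = 0.4776.
Amplification A = 1/(1 − 0.4776) = 1.914.
ΔT = 6.84 × 1.914 = 13.09 °C.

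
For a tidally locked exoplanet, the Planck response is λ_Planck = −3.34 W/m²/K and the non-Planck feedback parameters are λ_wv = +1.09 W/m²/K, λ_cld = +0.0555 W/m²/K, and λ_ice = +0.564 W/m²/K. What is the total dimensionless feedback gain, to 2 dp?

0.51

Convert to gains: g_wv = 1.09/3.34 = 0.3263; g_cld = 0.0555/3.34 = 0.01662; g_ice = 0.564/3.34 = 0.1689.
Total gain g = 0.51182.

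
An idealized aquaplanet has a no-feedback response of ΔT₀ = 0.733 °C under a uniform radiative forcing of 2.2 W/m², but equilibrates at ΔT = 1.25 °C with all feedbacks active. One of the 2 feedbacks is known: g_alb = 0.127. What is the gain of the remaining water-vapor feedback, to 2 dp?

0.29

Amplification A = ΔT/ΔT₀ = 1.25/0.733 = 1.705.
Total gain g = 1 − 1/A = 1 − 1/1.705 = 0.4135.
The known gain is 0.127.
g_wv = 0.4135 − 0.127 = 0.29.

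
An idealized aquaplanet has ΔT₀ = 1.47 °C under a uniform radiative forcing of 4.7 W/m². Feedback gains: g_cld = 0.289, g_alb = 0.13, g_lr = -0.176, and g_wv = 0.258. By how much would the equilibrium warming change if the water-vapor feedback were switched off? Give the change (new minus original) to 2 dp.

Original: g = 0.501, ΔT = 1.47/(1−0.501) = 2.9459 °C.
Without water-vapor: g' = 0.243, ΔT' = 1.47/(1−0.243) = 1.9419 °C.
Change = 1.9419 − 2.9459 = -1.00 °C.

-1.00 °C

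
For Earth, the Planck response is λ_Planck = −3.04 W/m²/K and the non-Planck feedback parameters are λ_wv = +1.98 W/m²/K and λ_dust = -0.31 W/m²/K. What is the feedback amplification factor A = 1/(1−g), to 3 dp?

2.219

Convert to gains: g_wv = 1.98/3.04 = 0.6513; g_dust = -0.31/3.04 = -0.102.
Total gain g = 0.5493.
A = 1/(1 − 0.5493) = 2.219.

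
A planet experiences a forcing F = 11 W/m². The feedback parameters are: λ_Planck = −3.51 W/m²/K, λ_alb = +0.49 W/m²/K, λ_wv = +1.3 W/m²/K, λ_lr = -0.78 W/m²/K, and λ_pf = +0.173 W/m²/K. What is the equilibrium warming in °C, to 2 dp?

4.73 °C

Net feedback parameter λ = (−3.51) + (+0.49) + (+1.3) + (-0.78) + (+0.173) = -2.327 W/m²/K.
ΔT = −F/λ = −11/(-2.327) = 4.73 °C.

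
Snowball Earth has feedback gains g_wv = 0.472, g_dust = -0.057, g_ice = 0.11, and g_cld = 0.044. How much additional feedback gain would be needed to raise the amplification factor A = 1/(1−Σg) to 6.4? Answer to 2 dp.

0.27

Current total gain = 0.569.
Target gain for A = 6.4: g* = 1 − 1/6.4 = 0.8438.
Additional gain needed = 0.8438 − 0.569 = 0.27.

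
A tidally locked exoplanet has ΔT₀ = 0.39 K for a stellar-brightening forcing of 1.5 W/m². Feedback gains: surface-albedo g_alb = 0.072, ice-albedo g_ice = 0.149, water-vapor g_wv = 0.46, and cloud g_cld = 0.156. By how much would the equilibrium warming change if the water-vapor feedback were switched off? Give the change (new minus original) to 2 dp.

Original: g = 0.837, ΔT = 0.39/(1−0.837) = 2.3926 K.
Without water-vapor: g' = 0.377, ΔT' = 0.39/(1−0.377) = 0.6260 K.
Change = 0.6260 − 2.3926 = -1.77 K.

-1.77 K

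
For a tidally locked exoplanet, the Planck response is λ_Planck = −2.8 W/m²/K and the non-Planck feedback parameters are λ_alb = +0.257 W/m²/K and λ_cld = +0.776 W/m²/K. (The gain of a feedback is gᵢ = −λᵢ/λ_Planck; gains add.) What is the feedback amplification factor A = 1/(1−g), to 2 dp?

Convert to gains: g_alb = 0.257/2.8 = 0.09179; g_cld = 0.776/2.8 = 0.2771.
Total gain g = 0.36889.
A = 1/(1 − 0.36889) = 1.58.

1.58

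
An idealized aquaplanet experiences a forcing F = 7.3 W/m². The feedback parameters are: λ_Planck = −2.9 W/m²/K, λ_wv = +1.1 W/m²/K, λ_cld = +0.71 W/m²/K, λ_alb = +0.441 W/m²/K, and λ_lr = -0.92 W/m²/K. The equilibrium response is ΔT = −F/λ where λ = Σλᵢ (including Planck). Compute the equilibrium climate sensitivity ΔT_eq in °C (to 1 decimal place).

Net feedback parameter λ = (−2.9) + (+1.1) + (+0.71) + (+0.441) + (-0.92) = -1.569 W/m²/K.
ΔT = −F/λ = −7.3/(-1.569) = 4.7 °C.

4.7 °C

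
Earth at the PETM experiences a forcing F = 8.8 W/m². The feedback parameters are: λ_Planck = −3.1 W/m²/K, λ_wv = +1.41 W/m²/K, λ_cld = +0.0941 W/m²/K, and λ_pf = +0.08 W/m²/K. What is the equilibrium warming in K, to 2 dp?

Net feedback parameter λ = (−3.1) + (+1.41) + (+0.0941) + (+0.08) = -1.5159 W/m²/K.
ΔT = −F/λ = −8.8/(-1.5159) = 5.81 K.

5.81 K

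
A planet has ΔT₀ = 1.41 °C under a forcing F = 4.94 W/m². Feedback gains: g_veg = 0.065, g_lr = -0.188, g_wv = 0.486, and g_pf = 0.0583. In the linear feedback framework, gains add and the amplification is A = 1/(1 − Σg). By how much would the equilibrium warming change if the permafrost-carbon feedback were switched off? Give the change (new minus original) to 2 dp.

-0.22 °C

Original: g = 0.4213, ΔT = 1.41/(1−0.4213) = 2.4365 °C.
Without permafrost-carbon: g' = 0.363, ΔT' = 1.41/(1−0.363) = 2.2135 °C.
Change = 2.2135 − 2.4365 = -0.22 °C.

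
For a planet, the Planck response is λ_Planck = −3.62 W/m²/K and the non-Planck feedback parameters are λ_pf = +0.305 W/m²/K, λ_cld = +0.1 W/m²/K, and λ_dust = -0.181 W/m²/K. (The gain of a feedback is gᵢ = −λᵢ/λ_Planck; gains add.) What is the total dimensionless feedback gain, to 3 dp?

Convert to gains: g_pf = 0.305/3.62 = 0.08425; g_cld = 0.1/3.62 = 0.02762; g_dust = -0.181/3.62 = -0.05.
Total gain g = 0.06187.

0.062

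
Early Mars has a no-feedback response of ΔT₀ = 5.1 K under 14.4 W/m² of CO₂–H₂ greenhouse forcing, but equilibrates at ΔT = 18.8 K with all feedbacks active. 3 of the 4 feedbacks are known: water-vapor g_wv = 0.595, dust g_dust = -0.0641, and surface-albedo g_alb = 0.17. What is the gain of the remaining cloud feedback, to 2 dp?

Amplification A = ΔT/ΔT₀ = 18.8/5.1 = 3.686.
Total gain g = 1 − 1/A = 1 − 1/3.686 = 0.7287.
Known gains sum to 0.595 − 0.0641 + 0.17 = 0.7009.
g_cld = 0.7287 − 0.7009 = 0.03.

0.03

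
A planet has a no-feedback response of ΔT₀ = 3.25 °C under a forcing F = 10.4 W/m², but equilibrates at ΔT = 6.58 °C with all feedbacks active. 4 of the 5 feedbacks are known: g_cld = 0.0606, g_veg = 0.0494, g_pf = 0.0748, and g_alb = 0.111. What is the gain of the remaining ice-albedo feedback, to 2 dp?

0.21

Amplification A = ΔT/ΔT₀ = 6.58/3.25 = 2.025.
Total gain g = 1 − 1/A = 1 − 1/2.025 = 0.5062.
Known gains sum to 0.0606 + 0.0494 + 0.0748 + 0.111 = 0.2958.
g_ice = 0.5062 − 0.2958 = 0.21.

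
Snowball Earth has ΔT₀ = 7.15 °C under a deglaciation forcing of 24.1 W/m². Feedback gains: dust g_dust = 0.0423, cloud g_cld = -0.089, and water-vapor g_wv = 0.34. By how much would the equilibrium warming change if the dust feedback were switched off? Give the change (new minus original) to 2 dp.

Original: g = 0.2933, ΔT = 7.15/(1−0.2933) = 10.1174 °C.
Without dust: g' = 0.251, ΔT' = 7.15/(1−0.251) = 9.5461 °C.
Change = 9.5461 − 10.1174 = -0.57 °C.

-0.57 °C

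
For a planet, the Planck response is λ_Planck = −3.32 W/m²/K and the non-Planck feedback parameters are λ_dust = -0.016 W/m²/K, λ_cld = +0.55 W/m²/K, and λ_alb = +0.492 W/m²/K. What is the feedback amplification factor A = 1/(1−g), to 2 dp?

Convert to gains: g_dust = -0.016/3.32 = -0.004819; g_cld = 0.55/3.32 = 0.1657; g_alb = 0.492/3.32 = 0.1482.
Total gain g = 0.309081.
A = 1/(1 − 0.309081) = 1.45.

1.45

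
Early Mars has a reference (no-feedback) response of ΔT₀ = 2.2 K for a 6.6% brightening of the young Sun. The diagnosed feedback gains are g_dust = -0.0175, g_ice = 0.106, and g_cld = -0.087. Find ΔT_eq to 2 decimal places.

2.20 K

Total gain g = -0.0175 + 0.106 − 0.087 = 0.0015.
Amplification A = 1/(1 − 0.0015) = 1.002.
ΔT = 2.2 × 1.002 = 2.20 K.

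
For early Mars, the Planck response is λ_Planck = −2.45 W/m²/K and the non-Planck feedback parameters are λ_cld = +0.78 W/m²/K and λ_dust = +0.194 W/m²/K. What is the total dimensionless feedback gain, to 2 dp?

0.40

Convert to gains: g_cld = 0.78/2.45 = 0.3184; g_dust = 0.194/2.45 = 0.07918.
Total gain g = 0.39758.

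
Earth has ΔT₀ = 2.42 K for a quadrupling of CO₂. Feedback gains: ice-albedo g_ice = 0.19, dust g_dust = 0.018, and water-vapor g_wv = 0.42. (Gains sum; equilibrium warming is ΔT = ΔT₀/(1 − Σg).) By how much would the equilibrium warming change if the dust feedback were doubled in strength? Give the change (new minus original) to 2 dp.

Original: g = 0.628, ΔT = 2.42/(1−0.628) = 6.5054 K.
With doubled dust: g' = 0.646, ΔT' = 2.42/(1−0.646) = 6.8362 K.
Change = 6.8362 − 6.5054 = 0.33 K.

0.33 K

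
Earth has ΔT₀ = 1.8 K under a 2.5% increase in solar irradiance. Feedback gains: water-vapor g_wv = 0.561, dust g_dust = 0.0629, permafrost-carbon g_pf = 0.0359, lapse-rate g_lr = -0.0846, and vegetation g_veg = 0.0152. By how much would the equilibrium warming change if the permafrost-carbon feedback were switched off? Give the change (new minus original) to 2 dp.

-0.35 K

Original: g = 0.5904, ΔT = 1.8/(1−0.5904) = 4.3945 K.
Without permafrost-carbon: g' = 0.5545, ΔT' = 1.8/(1−0.5545) = 4.0404 K.
Change = 4.0404 − 4.3945 = -0.35 K.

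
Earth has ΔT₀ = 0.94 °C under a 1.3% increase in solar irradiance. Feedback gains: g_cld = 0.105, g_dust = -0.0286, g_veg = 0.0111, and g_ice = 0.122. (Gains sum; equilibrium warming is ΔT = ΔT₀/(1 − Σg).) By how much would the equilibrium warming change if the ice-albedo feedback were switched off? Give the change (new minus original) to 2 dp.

Original: g = 0.2095, ΔT = 0.94/(1−0.2095) = 1.1891 °C.
Without ice-albedo: g' = 0.0875, ΔT' = 0.94/(1−0.0875) = 1.0301 °C.
Change = 1.0301 − 1.1891 = -0.16 °C.

-0.16 °C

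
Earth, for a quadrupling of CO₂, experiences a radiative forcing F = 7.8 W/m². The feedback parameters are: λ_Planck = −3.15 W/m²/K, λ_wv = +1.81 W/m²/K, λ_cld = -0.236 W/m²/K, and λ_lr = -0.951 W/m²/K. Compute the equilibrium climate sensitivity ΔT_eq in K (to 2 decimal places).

3.09 K

Net feedback parameter λ = (−3.15) + (+1.81) + (-0.236) + (-0.951) = -2.527 W/m²/K.
ΔT = −F/λ = −7.8/(-2.527) = 3.09 K.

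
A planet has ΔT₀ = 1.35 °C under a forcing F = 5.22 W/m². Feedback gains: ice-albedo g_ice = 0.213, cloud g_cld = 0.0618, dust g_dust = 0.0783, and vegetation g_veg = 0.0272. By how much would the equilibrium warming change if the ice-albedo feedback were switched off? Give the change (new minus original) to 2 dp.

Original: g = 0.3803, ΔT = 1.35/(1−0.3803) = 2.1785 °C.
Without ice-albedo: g' = 0.1673, ΔT' = 1.35/(1−0.1673) = 1.6212 °C.
Change = 1.6212 − 2.1785 = -0.56 °C.

-0.56 °C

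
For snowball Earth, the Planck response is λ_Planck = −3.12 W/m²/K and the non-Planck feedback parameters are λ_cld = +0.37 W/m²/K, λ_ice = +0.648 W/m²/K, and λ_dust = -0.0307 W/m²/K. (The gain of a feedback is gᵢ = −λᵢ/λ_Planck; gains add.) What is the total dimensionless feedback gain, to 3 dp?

0.316

Convert to gains: g_cld = 0.37/3.12 = 0.1186; g_ice = 0.648/3.12 = 0.2077; g_dust = -0.0307/3.12 = -0.00984.
Total gain g = 0.31646.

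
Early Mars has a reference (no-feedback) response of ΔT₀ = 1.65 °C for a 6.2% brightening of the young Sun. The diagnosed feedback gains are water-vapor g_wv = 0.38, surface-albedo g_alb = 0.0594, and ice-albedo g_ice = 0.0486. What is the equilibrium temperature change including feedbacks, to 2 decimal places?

3.22 °C

Total gain g = 0.38 + 0.0594 + 0.0486 = 0.488.
Amplification A = 1/(1 − 0.488) = 1.953.
ΔT = 1.65 × 1.953 = 3.22 °C.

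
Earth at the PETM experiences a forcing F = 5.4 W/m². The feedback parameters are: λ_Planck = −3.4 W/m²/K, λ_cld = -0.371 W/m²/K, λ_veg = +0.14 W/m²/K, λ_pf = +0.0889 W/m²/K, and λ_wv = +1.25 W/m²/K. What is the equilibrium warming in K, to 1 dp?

Net feedback parameter λ = (−3.4) + (-0.371) + (+0.14) + (+0.0889) + (+1.25) = -2.2921 W/m²/K.
ΔT = −F/λ = −5.4/(-2.2921) = 2.4 K.

2.4 K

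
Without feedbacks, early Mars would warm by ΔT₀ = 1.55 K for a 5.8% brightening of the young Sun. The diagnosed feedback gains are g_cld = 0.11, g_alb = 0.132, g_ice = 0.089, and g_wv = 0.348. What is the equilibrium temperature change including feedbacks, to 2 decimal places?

4.83 K

Total gain g = 0.11 + 0.132 + 0.089 + 0.348 = 0.679.
Amplification A = 1/(1 − 0.679) = 3.115.
ΔT = 1.55 × 3.115 = 4.83 K.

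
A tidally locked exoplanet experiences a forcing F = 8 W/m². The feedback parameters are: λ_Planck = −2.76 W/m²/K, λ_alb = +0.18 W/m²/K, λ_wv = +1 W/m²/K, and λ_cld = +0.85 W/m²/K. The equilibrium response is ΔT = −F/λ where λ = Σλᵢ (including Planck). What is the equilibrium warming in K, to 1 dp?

11.0 K

Net feedback parameter λ = (−2.76) + (+0.18) + (+1) + (+0.85) = -0.73 W/m²/K.
ΔT = −F/λ = −8/(-0.73) = 11.0 K.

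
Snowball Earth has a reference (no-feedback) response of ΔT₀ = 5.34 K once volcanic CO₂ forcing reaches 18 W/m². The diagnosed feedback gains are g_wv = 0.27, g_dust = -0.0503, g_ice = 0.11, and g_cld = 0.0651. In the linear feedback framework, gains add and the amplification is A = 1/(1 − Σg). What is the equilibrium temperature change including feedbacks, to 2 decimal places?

8.82 K

Total gain g = 0.27 − 0.0503 + 0.11 + 0.0651 = 0.3948.
Amplification A = 1/(1 − 0.3948) = 1.652.
ΔT = 5.34 × 1.652 = 8.82 K.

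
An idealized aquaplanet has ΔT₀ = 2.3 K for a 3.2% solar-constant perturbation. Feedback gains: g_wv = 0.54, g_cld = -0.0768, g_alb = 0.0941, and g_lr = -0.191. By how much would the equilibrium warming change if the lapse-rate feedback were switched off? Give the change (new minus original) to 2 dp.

1.57 K

Original: g = 0.3663, ΔT = 2.3/(1−0.3663) = 3.6295 K.
Without lapse-rate: g' = 0.5573, ΔT' = 2.3/(1−0.5573) = 5.1954 K.
Change = 5.1954 − 3.6295 = 1.57 K.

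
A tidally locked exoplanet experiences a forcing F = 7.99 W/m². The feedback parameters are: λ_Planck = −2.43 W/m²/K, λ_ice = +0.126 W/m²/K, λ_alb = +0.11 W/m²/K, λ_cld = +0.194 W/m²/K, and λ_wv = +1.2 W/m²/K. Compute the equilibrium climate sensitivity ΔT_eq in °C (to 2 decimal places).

Net feedback parameter λ = (−2.43) + (+0.126) + (+0.11) + (+0.194) + (+1.2) = -0.8 W/m²/K.
ΔT = −F/λ = −7.99/(-0.8) = 9.99 °C.

9.99 °C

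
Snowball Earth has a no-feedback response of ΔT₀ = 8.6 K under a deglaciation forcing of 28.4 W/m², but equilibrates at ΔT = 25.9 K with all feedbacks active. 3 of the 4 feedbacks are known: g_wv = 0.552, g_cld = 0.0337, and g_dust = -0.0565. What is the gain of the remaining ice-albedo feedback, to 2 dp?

0.14

Amplification A = ΔT/ΔT₀ = 25.9/8.6 = 3.012.
Total gain g = 1 − 1/A = 1 − 1/3.012 = 0.668.
Known gains sum to 0.552 + 0.0337 − 0.0565 = 0.5292.
g_ice = 0.668 − 0.5292 = 0.14.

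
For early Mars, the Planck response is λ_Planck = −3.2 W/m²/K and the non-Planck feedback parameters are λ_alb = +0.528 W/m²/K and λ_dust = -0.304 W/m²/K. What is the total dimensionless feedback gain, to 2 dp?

Convert to gains: g_alb = 0.528/3.2 = 0.165; g_dust = -0.304/3.2 = -0.095.
Total gain g = 0.07.

0.07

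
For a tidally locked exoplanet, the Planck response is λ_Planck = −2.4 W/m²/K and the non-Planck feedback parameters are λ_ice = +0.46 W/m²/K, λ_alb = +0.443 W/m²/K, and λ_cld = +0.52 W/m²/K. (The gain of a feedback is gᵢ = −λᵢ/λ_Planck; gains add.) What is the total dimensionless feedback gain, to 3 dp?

0.593

Convert to gains: g_ice = 0.46/2.4 = 0.1917; g_alb = 0.443/2.4 = 0.1846; g_cld = 0.52/2.4 = 0.2167.
Total gain g = 0.593.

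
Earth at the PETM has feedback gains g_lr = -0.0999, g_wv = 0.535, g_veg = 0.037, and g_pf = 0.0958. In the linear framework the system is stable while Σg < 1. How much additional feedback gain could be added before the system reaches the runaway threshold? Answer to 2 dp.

Current total gain = -0.0999 + 0.535 + 0.037 + 0.0958 = 0.5679.
Margin to runaway = 1 − 0.5679 = 0.43.

0.43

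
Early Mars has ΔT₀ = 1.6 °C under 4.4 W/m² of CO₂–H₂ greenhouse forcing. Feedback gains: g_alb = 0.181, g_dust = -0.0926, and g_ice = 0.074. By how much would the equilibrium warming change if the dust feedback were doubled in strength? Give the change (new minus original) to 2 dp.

Original: g = 0.1624, ΔT = 1.6/(1−0.1624) = 1.9102 °C.
With doubled dust: g' = 0.0698, ΔT' = 1.6/(1−0.0698) = 1.7201 °C.
Change = 1.7201 − 1.9102 = -0.19 °C.

-0.19 °C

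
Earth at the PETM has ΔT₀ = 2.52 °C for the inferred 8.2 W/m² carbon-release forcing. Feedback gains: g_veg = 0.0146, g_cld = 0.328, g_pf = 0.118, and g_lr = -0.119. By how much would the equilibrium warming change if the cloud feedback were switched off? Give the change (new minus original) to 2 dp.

Original: g = 0.3416, ΔT = 2.52/(1−0.3416) = 3.8275 °C.
Without cloud: g' = 0.0136, ΔT' = 2.52/(1−0.0136) = 2.5547 °C.
Change = 2.5547 − 3.8275 = -1.27 °C.

-1.27 °C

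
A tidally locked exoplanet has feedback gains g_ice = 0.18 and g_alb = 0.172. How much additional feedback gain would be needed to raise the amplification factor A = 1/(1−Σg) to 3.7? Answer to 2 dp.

0.38

Current total gain = 0.352.
Target gain for A = 3.7: g* = 1 − 1/3.7 = 0.7297.
Additional gain needed = 0.7297 − 0.352 = 0.38.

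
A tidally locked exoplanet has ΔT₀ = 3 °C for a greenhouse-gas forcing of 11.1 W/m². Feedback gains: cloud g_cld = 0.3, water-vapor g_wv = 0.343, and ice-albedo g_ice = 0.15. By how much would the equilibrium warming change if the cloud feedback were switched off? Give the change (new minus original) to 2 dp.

-8.58 °C

Original: g = 0.793, ΔT = 3/(1−0.793) = 14.4928 °C.
Without cloud: g' = 0.493, ΔT' = 3/(1−0.493) = 5.9172 °C.
Change = 5.9172 − 14.4928 = -8.58 °C.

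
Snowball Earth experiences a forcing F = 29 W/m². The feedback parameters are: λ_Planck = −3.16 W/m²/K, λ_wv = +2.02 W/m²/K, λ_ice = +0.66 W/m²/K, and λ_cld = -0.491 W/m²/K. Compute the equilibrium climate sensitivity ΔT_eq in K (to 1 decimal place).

Net feedback parameter λ = (−3.16) + (+2.02) + (+0.66) + (-0.491) = -0.971 W/m²/K.
ΔT = −F/λ = −29/(-0.971) = 29.9 K.

29.9 K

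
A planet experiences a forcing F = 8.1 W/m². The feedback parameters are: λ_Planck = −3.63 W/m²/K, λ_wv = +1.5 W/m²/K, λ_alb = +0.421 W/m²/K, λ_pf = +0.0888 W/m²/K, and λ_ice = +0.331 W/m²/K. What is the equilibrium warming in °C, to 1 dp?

Net feedback parameter λ = (−3.63) + (+1.5) + (+0.421) + (+0.0888) + (+0.331) = -1.2892 W/m²/K.
ΔT = −F/λ = −8.1/(-1.2892) = 6.3 °C.

6.3 °C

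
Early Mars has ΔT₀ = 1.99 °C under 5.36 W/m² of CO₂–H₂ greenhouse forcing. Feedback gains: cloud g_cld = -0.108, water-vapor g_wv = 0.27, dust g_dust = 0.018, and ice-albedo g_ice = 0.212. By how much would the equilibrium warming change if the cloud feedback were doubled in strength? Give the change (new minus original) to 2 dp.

Original: g = 0.392, ΔT = 1.99/(1−0.392) = 3.2730 °C.
With doubled cloud: g' = 0.284, ΔT' = 1.99/(1−0.284) = 2.7793 °C.
Change = 2.7793 − 3.2730 = -0.49 °C.

-0.49 °C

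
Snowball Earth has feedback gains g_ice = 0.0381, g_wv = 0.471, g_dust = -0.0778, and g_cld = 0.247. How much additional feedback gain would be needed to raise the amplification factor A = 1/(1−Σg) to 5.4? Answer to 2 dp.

Current total gain = 0.6783.
Target gain for A = 5.4: g* = 1 − 1/5.4 = 0.8148.
Additional gain needed = 0.8148 − 0.6783 = 0.14.

0.14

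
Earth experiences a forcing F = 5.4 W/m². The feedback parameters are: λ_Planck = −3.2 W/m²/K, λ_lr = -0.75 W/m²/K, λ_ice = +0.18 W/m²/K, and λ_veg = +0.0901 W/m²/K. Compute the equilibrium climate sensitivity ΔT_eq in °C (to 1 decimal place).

Net feedback parameter λ = (−3.2) + (-0.75) + (+0.18) + (+0.0901) = -3.6799 W/m²/K.
ΔT = −F/λ = −5.4/(-3.6799) = 1.5 °C.

1.5 °C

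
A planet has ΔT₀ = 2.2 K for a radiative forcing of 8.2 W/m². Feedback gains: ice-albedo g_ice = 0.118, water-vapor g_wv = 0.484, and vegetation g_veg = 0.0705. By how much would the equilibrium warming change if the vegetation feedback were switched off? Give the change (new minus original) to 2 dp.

Original: g = 0.6725, ΔT = 2.2/(1−0.6725) = 6.7176 K.
Without vegetation: g' = 0.602, ΔT' = 2.2/(1−0.602) = 5.5276 K.
Change = 5.5276 − 6.7176 = -1.19 K.

-1.19 K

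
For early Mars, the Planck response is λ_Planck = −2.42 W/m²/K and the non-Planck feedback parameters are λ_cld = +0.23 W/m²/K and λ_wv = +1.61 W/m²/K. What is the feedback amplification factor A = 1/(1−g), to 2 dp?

4.17

Convert to gains: g_cld = 0.23/2.42 = 0.09504; g_wv = 1.61/2.42 = 0.6653.
Total gain g = 0.76034.
A = 1/(1 − 0.76034) = 4.17.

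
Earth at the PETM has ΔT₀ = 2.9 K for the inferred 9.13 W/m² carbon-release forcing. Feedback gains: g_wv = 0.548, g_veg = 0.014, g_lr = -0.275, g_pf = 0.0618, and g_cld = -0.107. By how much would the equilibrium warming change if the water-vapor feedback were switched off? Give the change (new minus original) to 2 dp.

-1.60 K

Original: g = 0.2418, ΔT = 2.9/(1−0.2418) = 3.8248 K.
Without water-vapor: g' = -0.3062, ΔT' = 2.9/(1+0.3062) = 2.2202 K.
Change = 2.2202 − 3.8248 = -1.60 K.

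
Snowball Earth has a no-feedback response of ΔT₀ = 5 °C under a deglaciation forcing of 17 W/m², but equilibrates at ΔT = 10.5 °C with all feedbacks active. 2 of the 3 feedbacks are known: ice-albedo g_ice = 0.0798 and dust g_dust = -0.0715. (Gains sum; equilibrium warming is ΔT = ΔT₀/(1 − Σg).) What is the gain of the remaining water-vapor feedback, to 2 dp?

Amplification A = ΔT/ΔT₀ = 10.5/5 = 2.1.
Total gain g = 1 − 1/A = 1 − 1/2.1 = 0.5238.
Known gains sum to 0.0798 − 0.0715 = 0.0083.
g_wv = 0.5238 − 0.0083 = 0.52.

0.52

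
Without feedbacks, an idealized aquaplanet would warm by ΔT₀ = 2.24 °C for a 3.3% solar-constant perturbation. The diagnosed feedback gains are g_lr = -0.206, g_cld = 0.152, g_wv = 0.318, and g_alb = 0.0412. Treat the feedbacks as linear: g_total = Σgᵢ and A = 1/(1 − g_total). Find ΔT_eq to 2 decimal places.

Total gain g = -0.206 + 0.152 + 0.318 + 0.0412 = 0.3052.
Amplification A = 1/(1 − 0.3052) = 1.439.
ΔT = 2.24 × 1.439 = 3.22 °C.

3.22 °C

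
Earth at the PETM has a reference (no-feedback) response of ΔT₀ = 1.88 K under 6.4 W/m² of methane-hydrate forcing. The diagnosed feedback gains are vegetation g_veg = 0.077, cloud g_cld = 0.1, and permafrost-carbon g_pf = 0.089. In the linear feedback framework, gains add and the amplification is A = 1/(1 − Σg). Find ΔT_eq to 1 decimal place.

Total gain g = 0.077 + 0.1 + 0.089 = 0.266.
Amplification A = 1/(1 − 0.266) = 1.362.
ΔT = 1.88 × 1.362 = 2.6 K.

2.6 K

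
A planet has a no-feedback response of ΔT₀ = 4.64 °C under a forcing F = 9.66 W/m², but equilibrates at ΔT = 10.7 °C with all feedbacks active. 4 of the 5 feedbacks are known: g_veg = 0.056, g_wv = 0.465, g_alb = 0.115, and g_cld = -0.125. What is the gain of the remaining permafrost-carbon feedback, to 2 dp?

Amplification A = ΔT/ΔT₀ = 10.7/4.64 = 2.306.
Total gain g = 1 − 1/A = 1 − 1/2.306 = 0.5663.
Known gains sum to 0.056 + 0.465 + 0.115 − 0.125 = 0.511.
g_pf = 0.5663 − 0.511 = 0.06.

0.06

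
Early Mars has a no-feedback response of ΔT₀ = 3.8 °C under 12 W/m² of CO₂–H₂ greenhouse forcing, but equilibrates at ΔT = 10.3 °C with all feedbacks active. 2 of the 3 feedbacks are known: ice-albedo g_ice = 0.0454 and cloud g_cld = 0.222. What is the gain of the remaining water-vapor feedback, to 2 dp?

Amplification A = ΔT/ΔT₀ = 10.3/3.8 = 2.711.
Total gain g = 1 − 1/A = 1 − 1/2.711 = 0.6311.
Known gains sum to 0.0454 + 0.222 = 0.2674.
g_wv = 0.6311 − 0.2674 = 0.36.

0.36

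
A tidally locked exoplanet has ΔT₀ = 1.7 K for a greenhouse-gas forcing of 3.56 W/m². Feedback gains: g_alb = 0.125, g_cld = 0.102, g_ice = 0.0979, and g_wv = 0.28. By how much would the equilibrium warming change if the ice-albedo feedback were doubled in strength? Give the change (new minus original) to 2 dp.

Original: g = 0.6049, ΔT = 1.7/(1−0.6049) = 4.3027 K.
With doubled ice-albedo: g' = 0.7028, ΔT' = 1.7/(1−0.7028) = 5.7201 K.
Change = 5.7201 − 4.3027 = 1.42 K.

1.42 K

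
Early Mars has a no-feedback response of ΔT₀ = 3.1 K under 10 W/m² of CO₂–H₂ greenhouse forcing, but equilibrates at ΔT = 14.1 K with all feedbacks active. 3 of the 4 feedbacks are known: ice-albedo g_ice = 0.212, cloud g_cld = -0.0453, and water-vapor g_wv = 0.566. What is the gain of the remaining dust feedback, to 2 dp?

0.05

Amplification A = ΔT/ΔT₀ = 14.1/3.1 = 4.548.
Total gain g = 1 − 1/A = 1 − 1/4.548 = 0.7801.
Known gains sum to 0.212 − 0.0453 + 0.566 = 0.7327.
g_dust = 0.7801 − 0.7327 = 0.05.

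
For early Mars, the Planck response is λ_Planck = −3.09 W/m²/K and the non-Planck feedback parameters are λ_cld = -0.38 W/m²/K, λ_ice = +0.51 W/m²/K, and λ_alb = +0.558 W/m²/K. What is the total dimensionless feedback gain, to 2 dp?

0.22

Convert to gains: g_cld = -0.38/3.09 = -0.123; g_ice = 0.51/3.09 = 0.165; g_alb = 0.558/3.09 = 0.1806.
Total gain g = 0.2226.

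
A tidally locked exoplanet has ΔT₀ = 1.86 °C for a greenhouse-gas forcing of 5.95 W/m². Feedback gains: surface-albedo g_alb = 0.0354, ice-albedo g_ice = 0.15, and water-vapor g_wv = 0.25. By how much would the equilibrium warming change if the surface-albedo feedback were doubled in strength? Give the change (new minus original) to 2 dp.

Original: g = 0.4354, ΔT = 1.86/(1−0.4354) = 3.2944 °C.
With doubled surface-albedo: g' = 0.4708, ΔT' = 1.86/(1−0.4708) = 3.5147 °C.
Change = 3.5147 − 3.2944 = 0.22 °C.

0.22 °C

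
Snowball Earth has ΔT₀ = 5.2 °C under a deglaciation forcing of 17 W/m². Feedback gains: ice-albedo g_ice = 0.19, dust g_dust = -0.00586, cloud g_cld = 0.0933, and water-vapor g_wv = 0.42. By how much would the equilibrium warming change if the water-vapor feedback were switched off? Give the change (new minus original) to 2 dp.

-9.99 °C

Original: g = 0.69744, ΔT = 5.2/(1−0.69744) = 17.1867 °C.
Without water-vapor: g' = 0.27744, ΔT' = 5.2/(1−0.27744) = 7.1966 °C.
Change = 7.1966 − 17.1867 = -9.99 °C.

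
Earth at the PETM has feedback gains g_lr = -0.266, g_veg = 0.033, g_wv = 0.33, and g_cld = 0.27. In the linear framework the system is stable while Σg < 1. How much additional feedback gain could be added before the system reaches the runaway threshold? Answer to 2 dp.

Current total gain = -0.266 + 0.033 + 0.33 + 0.27 = 0.367.
Margin to runaway = 1 − 0.367 = 0.63.

0.63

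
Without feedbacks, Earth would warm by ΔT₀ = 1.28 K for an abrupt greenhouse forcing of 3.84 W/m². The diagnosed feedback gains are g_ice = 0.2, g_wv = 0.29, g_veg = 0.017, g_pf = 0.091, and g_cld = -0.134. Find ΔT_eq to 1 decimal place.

2.4 K

Total gain g = 0.2 + 0.29 + 0.017 + 0.091 − 0.134 = 0.464.
Amplification A = 1/(1 − 0.464) = 1.866.
ΔT = 1.28 × 1.866 = 2.4 K.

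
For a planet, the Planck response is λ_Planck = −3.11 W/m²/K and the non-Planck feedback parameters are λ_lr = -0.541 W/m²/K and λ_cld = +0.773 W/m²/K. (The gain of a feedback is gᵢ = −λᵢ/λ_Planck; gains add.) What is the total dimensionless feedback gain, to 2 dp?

0.07

Convert to gains: g_lr = -0.541/3.11 = -0.174; g_cld = 0.773/3.11 = 0.2486.
Total gain g = 0.0746.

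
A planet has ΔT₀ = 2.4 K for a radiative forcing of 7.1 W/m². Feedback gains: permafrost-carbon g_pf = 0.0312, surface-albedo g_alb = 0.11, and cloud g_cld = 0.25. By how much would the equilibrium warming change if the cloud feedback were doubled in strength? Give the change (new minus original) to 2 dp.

2.75 K

Original: g = 0.3912, ΔT = 2.4/(1−0.3912) = 3.9422 K.
With doubled cloud: g' = 0.6412, ΔT' = 2.4/(1−0.6412) = 6.6890 K.
Change = 6.6890 − 3.9422 = 2.75 K.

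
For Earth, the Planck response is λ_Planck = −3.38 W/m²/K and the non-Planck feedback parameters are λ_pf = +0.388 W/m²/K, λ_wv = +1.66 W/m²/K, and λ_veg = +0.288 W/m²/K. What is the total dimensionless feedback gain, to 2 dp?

0.69

Convert to gains: g_pf = 0.388/3.38 = 0.1148; g_wv = 1.66/3.38 = 0.4911; g_veg = 0.288/3.38 = 0.08521.
Total gain g = 0.69111.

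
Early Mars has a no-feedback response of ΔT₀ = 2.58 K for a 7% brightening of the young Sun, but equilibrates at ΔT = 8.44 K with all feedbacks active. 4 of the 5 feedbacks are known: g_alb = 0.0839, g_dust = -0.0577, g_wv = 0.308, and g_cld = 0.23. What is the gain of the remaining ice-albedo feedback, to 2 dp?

0.13

Amplification A = ΔT/ΔT₀ = 8.44/2.58 = 3.271.
Total gain g = 1 − 1/A = 1 − 1/3.271 = 0.6943.
Known gains sum to 0.0839 − 0.0577 + 0.308 + 0.23 = 0.5642.
g_ice = 0.6943 − 0.5642 = 0.13.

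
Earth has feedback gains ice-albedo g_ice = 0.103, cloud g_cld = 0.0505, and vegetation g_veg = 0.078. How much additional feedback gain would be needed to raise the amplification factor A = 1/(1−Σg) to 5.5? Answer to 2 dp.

Current total gain = 0.2315.
Target gain for A = 5.5: g* = 1 − 1/5.5 = 0.8182.
Additional gain needed = 0.8182 − 0.2315 = 0.59.

0.59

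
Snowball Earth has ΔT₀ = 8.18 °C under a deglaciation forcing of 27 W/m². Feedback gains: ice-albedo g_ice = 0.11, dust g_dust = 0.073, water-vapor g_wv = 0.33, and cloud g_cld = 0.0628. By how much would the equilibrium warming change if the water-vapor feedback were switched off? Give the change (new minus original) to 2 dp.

Original: g = 0.5758, ΔT = 8.18/(1−0.5758) = 19.2834 °C.
Without water-vapor: g' = 0.2458, ΔT' = 8.18/(1−0.2458) = 10.8459 °C.
Change = 10.8459 − 19.2834 = -8.44 °C.

-8.44 °C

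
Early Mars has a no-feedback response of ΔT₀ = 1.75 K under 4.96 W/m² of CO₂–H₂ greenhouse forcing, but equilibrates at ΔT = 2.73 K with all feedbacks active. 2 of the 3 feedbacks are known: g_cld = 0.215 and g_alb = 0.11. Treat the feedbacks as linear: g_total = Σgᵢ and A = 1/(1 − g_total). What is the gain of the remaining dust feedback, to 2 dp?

Amplification A = ΔT/ΔT₀ = 2.73/1.75 = 1.56.
Total gain g = 1 − 1/A = 1 − 1/1.56 = 0.359.
Known gains sum to 0.215 + 0.11 = 0.325.
g_dust = 0.359 − 0.325 = 0.03.

0.03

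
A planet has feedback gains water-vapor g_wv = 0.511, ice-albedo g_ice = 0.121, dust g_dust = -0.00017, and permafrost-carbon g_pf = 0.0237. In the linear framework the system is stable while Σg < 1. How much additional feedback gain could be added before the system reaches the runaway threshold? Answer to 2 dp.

Current total gain = 0.511 + 0.121 − 0.00017 + 0.0237 = 0.65553.
Margin to runaway = 1 − 0.65553 = 0.34.

0.34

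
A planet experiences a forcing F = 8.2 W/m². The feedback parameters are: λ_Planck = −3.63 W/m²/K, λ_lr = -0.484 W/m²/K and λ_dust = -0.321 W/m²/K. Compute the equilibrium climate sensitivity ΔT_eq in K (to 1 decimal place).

Net feedback parameter λ = (−3.63) + (-0.484) + (-0.321) = -4.435 W/m²/K.
ΔT = −F/λ = −8.2/(-4.435) = 1.8 K.

1.8 K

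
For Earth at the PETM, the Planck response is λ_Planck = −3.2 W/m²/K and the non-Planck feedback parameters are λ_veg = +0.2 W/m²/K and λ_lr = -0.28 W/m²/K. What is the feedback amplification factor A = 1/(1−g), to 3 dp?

0.976

Convert to gains: g_veg = 0.2/3.2 = 0.0625; g_lr = -0.28/3.2 = -0.0875.
Total gain g = -0.025.
A = 1/(1 + 0.025) = 0.976.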